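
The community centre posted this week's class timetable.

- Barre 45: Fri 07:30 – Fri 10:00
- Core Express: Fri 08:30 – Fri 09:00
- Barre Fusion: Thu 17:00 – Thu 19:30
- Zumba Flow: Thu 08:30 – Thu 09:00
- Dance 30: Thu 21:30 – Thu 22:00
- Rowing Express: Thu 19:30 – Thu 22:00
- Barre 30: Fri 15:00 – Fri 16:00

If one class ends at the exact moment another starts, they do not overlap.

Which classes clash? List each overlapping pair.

Check each pair: they overlap iff neither finishes before the other starts.
Sorted by start: Zumba Flow, Barre Fusion, Rowing Express, Dance 30, Barre 45, Core Express, Barre 30.
Barre Fusion starts after Zumba Flow ends — done with Zumba Flow.
Rowing Express starts exactly when Barre Fusion ends (back-to-back, no overlap) — done with Barre Fusion.
Dance 30 starts before Rowing Express ends → Rowing Express and Dance 30 overlap.
Barre 45 starts after Rowing Express ends — done with Rowing Express.
Barre 45 starts after Dance 30 ends — done with Dance 30.
Core Express starts before Barre 45 ends → Barre 45 and Core Express overlap.
Barre 30 starts after Barre 45 ends.
Barre 30 starts after Core Express ends.

Barre 45 & Core Express, Dance 30 & Rowing Express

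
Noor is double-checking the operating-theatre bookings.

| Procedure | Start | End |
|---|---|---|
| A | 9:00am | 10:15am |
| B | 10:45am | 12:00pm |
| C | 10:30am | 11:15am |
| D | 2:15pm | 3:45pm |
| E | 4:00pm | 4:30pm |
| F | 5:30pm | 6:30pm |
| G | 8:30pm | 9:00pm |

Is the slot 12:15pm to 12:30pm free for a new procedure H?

A: ends 10:15am at or before H starts 12:15pm → clear.
C: ends 11:15am at or before H starts 12:15pm → clear.
B: ends 12:00pm at or before H starts 12:15pm → clear.
D: starts 2:15pm at or after H ends 12:30pm → clear.
E: starts 4:00pm at or after H ends 12:30pm → clear.
F: starts 5:30pm at or after H ends 12:30pm → clear.
G: starts 8:30pm at or after H ends 12:30pm → clear.

Yes — the slot is free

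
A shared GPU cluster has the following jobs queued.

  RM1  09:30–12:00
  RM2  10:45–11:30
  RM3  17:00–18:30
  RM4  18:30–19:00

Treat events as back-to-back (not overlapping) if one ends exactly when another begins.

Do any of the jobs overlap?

Two intervals overlap when each starts before the other ends.
Sorted by start: RM1, RM2, RM3, RM4.
RM2 starts before RM1 ends → RM1 and RM2 overlap.
That's a conflict, so the schedule is not conflict-free.

Yes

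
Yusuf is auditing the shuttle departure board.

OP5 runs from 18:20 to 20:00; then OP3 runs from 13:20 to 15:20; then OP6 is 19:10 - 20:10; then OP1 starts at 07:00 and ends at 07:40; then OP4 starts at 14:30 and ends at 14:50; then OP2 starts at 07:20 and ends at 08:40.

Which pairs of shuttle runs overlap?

OP1 & OP2, OP3 & OP4, OP5 & OP6

Sorted by start: OP1, OP2, OP3, OP4, OP5, OP6.
OP2 starts before OP1 ends → OP1 and OP2 overlap.
OP3 starts after OP1 ends — done with OP1.
OP3 starts after OP2 ends — done with OP2.
OP4 starts before OP3 ends → OP3 and OP4 overlap.
OP5 starts after OP3 ends — done with OP3.
OP5 starts after OP4 ends — done with OP4.
OP6 starts before OP5 ends → OP5 and OP6 overlap.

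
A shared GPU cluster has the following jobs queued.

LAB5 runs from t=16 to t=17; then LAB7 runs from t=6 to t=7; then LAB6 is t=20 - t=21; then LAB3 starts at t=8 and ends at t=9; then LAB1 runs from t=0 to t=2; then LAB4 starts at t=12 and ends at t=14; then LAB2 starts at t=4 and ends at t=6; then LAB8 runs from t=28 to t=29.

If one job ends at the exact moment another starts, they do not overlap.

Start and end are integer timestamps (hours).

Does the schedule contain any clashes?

No

Sorted by start: LAB1, LAB2, LAB7, LAB3, LAB4, LAB5, LAB6, LAB8.
LAB2 starts after LAB1 ends, so nothing later overlaps LAB1 either.
LAB7 starts exactly when LAB2 ends (back-to-back, no overlap), so nothing later overlaps LAB2 either.
LAB3 starts after LAB7 ends, so nothing later overlaps LAB7 either.
LAB4 starts after LAB3 ends, so nothing later overlaps LAB3 either.
LAB5 starts after LAB4 ends, so nothing later overlaps LAB4 either.
LAB6 starts after LAB5 ends, so nothing later overlaps LAB5 either.
LAB8 starts after LAB6 ends.
Every pair is clear; the schedule has no overlaps.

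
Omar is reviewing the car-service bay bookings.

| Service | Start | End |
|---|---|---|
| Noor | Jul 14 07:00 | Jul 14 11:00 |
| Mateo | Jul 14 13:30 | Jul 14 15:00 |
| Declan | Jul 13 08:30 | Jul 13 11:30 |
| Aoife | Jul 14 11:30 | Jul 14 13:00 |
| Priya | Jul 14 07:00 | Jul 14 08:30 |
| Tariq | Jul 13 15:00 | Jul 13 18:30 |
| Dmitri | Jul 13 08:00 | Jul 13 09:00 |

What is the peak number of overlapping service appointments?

Sweep the timeline, counting +1 at each start and −1 at each end (ends before starts at a tie):
Jul 13 08:00 start Dmitri → 1
Jul 13 08:30 start Declan → 2
Jul 13 09:00 end Dmitri → 1
Jul 13 11:30 end Declan → 0
Jul 13 15:00 start Tariq → 1
Jul 13 18:30 end Tariq → 0
Jul 14 07:00 start Noor → 1
Jul 14 07:00 start Priya → 2
Jul 14 08:30 end Priya → 1
Jul 14 11:00 end Noor → 0
Jul 14 11:30 start Aoife → 1
Jul 14 13:00 end Aoife → 0
Jul 14 13:30 start Mateo → 1
Jul 14 15:00 end Mateo → 0
Peak is 2, at Jul 13 08:30 (Declan, Dmitri).

2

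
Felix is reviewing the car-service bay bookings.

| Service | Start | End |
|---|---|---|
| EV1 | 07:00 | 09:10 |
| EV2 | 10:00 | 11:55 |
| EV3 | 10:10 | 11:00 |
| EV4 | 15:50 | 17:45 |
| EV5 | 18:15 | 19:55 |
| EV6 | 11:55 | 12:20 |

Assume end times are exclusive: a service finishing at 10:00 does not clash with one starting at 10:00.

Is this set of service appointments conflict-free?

Sorted by start: EV1, EV2, EV3, EV6, EV4, EV5.
EV2 starts after EV1 ends, so EV1 has no further overlaps.
EV3 starts before EV2 ends → EV2 and EV3 overlap.
That's a conflict, so the schedule is not conflict-free.

No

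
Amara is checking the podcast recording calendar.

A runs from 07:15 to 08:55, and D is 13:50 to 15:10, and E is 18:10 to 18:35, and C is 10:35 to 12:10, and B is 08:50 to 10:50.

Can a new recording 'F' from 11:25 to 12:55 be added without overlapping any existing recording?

A: ends 08:55 at or before F starts 11:25 → clear.
B: ends 10:50 at or before F starts 11:25 → clear.
C: starts 10:35 before F ends 12:55, and ends 12:10 after F starts 11:25 → overlap.
D: starts 13:50 at or after F ends 12:55 → clear.
E: starts 18:10 at or after F ends 12:55 → clear.
F overlaps C.

No — it overlaps C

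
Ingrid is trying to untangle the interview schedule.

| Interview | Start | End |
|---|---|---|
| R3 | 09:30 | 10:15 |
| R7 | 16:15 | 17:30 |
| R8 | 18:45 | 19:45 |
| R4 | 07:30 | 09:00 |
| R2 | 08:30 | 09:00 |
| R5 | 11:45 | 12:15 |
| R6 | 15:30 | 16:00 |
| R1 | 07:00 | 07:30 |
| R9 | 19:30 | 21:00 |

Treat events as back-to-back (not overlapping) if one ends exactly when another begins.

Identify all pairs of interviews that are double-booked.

Sorted by start: R1, R4, R2, R3, R5, R6, R7, R8, R9.
R4 starts exactly when R1 ends (back-to-back, no overlap); R1 is clear from here.
R2 starts before R4 ends → R4 and R2 overlap.
R3 starts after R4 ends; R4 is clear from here.
R3 starts after R2 ends; R2 is clear from here.
R5 starts after R3 ends; R3 is clear from here.
R6 starts after R5 ends; R5 is clear from here.
R7 starts after R6 ends; R6 is clear from here.
R8 starts after R7 ends; R7 is clear from here.
R9 starts before R8 ends → R8 and R9 overlap.

R2 & R4, R8 & R9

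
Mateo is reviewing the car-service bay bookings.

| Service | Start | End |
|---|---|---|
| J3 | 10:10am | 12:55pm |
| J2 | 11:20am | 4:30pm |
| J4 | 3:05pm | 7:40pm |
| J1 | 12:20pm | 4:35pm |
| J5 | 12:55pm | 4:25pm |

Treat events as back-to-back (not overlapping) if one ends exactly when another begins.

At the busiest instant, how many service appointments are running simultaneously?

4

Sort all start/end points and keep a running count:
10:10am start J3 → 1
11:20am start J2 → 2
12:20pm start J1 → 3
12:55pm end J3 → 2
12:55pm start J5 → 3
3:05pm start J4 → 4
4:25pm end J5 → 3
4:30pm end J2 → 2
4:35pm end J1 → 1
7:40pm end J4 → 0
Peak is 4, at 3:05pm (J1, J2, J4, J5).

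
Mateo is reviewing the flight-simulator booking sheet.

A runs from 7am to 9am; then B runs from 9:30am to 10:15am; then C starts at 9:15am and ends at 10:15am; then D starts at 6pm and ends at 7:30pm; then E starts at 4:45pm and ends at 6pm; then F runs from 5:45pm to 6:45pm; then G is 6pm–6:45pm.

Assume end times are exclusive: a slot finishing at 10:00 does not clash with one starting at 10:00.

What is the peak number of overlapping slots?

Sort all start/end points and keep a running count:
7am start A → 1
9am end A → 0
9:15am start C → 1
9:30am start B → 2
10:15am end B → 1
10:15am end C → 0
4:45pm start E → 1
5:45pm start F → 2
6pm end E → 1
6pm start D → 2
6pm start G → 3
6:45pm end F → 2
6:45pm end G → 1
7:30pm end D → 0
Peak is 3, at 6pm (D, F, G).

3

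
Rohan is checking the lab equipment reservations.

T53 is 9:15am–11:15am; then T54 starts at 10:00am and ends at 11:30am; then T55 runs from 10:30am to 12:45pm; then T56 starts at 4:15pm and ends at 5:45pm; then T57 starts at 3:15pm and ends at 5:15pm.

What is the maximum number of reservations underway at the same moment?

Sort all start/end points and keep a running count:
9:15am start T53 → 1
10:00am start T54 → 2
10:30am start T55 → 3
11:15am end T53 → 2
11:30am end T54 → 1
12:45pm end T55 → 0
3:15pm start T57 → 1
4:15pm start T56 → 2
5:15pm end T57 → 1
5:45pm end T56 → 0
Peak is 3, at 10:30am (T53, T54, T55).

3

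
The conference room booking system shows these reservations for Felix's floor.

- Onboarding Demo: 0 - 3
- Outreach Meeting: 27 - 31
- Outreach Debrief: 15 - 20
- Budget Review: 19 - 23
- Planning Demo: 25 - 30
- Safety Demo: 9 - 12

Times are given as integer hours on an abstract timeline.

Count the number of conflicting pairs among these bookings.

Check each pair: they overlap iff neither finishes before the other starts.
Sorted by start: Onboarding Demo, Safety Demo, Outreach Debrief, Budget Review, Planning Demo, Outreach Meeting.
Safety Demo starts after Onboarding Demo ends, so Onboarding Demo has no further overlaps.
Outreach Debrief starts after Safety Demo ends, so Safety Demo has no further overlaps.
Budget Review starts before Outreach Debrief ends → Outreach Debrief and Budget Review overlap.
Planning Demo starts after Outreach Debrief ends, so Outreach Debrief has no further overlaps.
Planning Demo starts after Budget Review ends, so Budget Review has no further overlaps.
Outreach Meeting starts before Planning Demo ends → Planning Demo and Outreach Meeting overlap.
Overlapping pairs: Budget Review & Outreach Debrief, Outreach Meeting & Planning Demo — 2 in total.

2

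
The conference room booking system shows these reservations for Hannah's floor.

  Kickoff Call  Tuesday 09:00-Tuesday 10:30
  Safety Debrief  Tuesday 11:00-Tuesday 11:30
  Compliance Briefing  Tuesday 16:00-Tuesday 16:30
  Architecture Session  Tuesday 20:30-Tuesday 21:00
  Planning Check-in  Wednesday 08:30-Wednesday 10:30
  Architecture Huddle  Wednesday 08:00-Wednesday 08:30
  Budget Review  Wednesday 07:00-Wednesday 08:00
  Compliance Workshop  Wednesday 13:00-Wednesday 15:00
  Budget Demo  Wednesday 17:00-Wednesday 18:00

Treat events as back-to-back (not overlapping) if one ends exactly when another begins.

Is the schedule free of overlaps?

Yes

Sorted by start: Kickoff Call, Safety Debrief, Compliance Briefing, Architecture Session, Budget Review, Architecture Huddle, Planning Check-in, Compliance Workshop, Budget Demo.
Safety Debrief starts after Kickoff Call ends, so Kickoff Call has no further overlaps.
Compliance Briefing starts after Safety Debrief ends, so Safety Debrief has no further overlaps.
Architecture Session starts after Compliance Briefing ends, so Compliance Briefing has no further overlaps.
Budget Review starts after Architecture Session ends, so Architecture Session has no further overlaps.
Architecture Huddle starts exactly when Budget Review ends (back-to-back, no overlap), so Budget Review has no further overlaps.
Planning Check-in starts exactly when Architecture Huddle ends (back-to-back, no overlap), so Architecture Huddle has no further overlaps.
Compliance Workshop starts after Planning Check-in ends, so Planning Check-in has no further overlaps.
Budget Demo starts after Compliance Workshop ends.
Every pair is clear; the schedule has no overlaps.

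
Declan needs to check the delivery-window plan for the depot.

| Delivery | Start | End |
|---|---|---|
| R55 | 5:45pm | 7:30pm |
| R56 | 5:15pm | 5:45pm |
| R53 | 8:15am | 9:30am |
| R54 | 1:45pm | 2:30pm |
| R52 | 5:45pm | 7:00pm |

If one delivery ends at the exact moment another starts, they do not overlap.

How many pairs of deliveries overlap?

Sorted by start: R53, R54, R56, R52, R55.
R54 starts after R53 ends, so nothing later overlaps R53 either.
R56 starts after R54 ends, so nothing later overlaps R54 either.
R52 starts exactly when R56 ends (back-to-back, no overlap), so nothing later overlaps R56 either.
R55 starts before R52 ends → R52 and R55 overlap.
Overlapping pairs: R52 & R55 — 1 in total.

1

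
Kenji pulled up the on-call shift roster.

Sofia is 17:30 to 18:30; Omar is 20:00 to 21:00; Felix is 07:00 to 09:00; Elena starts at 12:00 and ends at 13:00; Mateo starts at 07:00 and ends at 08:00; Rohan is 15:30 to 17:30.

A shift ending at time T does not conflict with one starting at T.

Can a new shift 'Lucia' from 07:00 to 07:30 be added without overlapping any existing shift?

No — it overlaps Felix, Mateo

Mateo: starts 07:00 before Lucia ends 07:30, and ends 08:00 after Lucia starts 07:00 → overlap.
Felix: starts 07:00 before Lucia ends 07:30, and ends 09:00 after Lucia starts 07:00 → overlap.
Elena: starts 12:00 at or after Lucia ends 07:30 → clear.
Rohan: starts 15:30 at or after Lucia ends 07:30 → clear.
Sofia: starts 17:30 at or after Lucia ends 07:30 → clear.
Omar: starts 20:00 at or after Lucia ends 07:30 → clear.
Lucia overlaps Mateo, Felix.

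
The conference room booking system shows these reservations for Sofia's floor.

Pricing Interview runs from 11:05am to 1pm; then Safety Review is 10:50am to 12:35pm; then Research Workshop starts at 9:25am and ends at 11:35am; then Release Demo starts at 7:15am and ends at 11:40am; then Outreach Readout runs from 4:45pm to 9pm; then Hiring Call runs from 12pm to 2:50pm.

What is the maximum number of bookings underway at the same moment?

4

Sweep the timeline, counting +1 at each start and −1 at each end (ends before starts at a tie):
7:15am start Release Demo → 1
9:25am start Research Workshop → 2
10:50am start Safety Review → 3
11:05am start Pricing Interview → 4
11:35am end Research Workshop → 3
11:40am end Release Demo → 2
12pm start Hiring Call → 3
12:35pm end Safety Review → 2
1pm end Pricing Interview → 1
2:50pm end Hiring Call → 0
4:45pm start Outreach Readout → 1
9pm end Outreach Readout → 0
Peak is 4, at 11:05am (Pricing Interview, Release Demo, Research Workshop, Safety Review).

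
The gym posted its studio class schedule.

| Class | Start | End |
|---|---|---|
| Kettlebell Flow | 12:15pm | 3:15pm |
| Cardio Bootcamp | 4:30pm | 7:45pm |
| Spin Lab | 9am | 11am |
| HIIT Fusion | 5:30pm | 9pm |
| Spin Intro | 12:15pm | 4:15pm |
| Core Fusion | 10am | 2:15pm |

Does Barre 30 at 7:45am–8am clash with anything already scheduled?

No — it doesn't clash with anything

Spin Lab: starts 9am at or after Barre 30 ends 8am → clear.
Core Fusion: starts 10am at or after Barre 30 ends 8am → clear.
Spin Intro: starts 12:15pm at or after Barre 30 ends 8am → clear.
Kettlebell Flow: starts 12:15pm at or after Barre 30 ends 8am → clear.
Cardio Bootcamp: starts 4:30pm at or after Barre 30 ends 8am → clear.
HIIT Fusion: starts 5:30pm at or after Barre 30 ends 8am → clear.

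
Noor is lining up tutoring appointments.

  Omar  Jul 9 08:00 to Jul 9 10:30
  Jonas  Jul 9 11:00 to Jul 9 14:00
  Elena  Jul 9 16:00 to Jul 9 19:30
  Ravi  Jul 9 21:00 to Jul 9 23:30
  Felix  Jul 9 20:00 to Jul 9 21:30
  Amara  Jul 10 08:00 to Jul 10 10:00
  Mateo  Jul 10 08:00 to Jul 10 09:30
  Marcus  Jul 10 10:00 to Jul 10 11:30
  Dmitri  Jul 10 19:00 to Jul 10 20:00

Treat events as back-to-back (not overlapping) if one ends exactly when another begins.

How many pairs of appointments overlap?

Sorted by start: Omar, Jonas, Elena, Felix, Ravi, Amara, Mateo, Marcus, Dmitri.
Jonas starts after Omar ends, so nothing later overlaps Omar either.
Elena starts after Jonas ends, so nothing later overlaps Jonas either.
Felix starts after Elena ends, so nothing later overlaps Elena either.
Ravi starts before Felix ends → Felix and Ravi overlap.
Amara starts after Felix ends, so nothing later overlaps Felix either.
Amara starts after Ravi ends, so nothing later overlaps Ravi either.
Mateo starts before Amara ends → Amara and Mateo overlap.
Marcus starts exactly when Amara ends (back-to-back, no overlap), so nothing later overlaps Amara either.
Marcus starts after Mateo ends, so nothing later overlaps Mateo either.
Dmitri starts after Marcus ends.
Overlapping pairs: Amara & Mateo, Felix & Ravi — 2 in total.

2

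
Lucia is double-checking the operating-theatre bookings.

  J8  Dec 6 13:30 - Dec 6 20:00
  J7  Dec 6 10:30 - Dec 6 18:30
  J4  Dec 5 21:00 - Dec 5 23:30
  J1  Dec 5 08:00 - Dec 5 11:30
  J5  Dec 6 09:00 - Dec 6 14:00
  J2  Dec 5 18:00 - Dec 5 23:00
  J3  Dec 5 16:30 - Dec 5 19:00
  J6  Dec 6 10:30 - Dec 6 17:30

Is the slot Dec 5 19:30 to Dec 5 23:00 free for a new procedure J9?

J1: ends Dec 5 11:30 at or before J9 starts Dec 5 19:30 → clear.
J3: ends Dec 5 19:00 at or before J9 starts Dec 5 19:30 → clear.
J2: starts Dec 5 18:00 before J9 ends Dec 5 23:00, and ends Dec 5 23:00 after J9 starts Dec 5 19:30 → overlap.
J4: starts Dec 5 21:00 before J9 ends Dec 5 23:00, and ends Dec 5 23:30 after J9 starts Dec 5 19:30 → overlap.
J5: starts Dec 6 09:00 at or after J9 ends Dec 5 23:00 → clear.
J6: starts Dec 6 10:30 at or after J9 ends Dec 5 23:00 → clear.
J7: starts Dec 6 10:30 at or after J9 ends Dec 5 23:00 → clear.
J8: starts Dec 6 13:30 at or after J9 ends Dec 5 23:00 → clear.
J9 overlaps J2, J4.

No — it overlaps J2, J4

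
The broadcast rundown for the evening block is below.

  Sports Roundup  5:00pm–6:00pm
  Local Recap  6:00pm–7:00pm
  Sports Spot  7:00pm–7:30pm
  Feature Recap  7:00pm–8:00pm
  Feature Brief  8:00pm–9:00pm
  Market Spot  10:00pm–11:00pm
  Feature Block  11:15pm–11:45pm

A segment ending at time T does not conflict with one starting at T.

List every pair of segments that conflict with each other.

Feature Recap & Sports Spot

Sorted by start: Sports Roundup, Local Recap, Sports Spot, Feature Recap, Feature Brief, Market Spot, Feature Block.
Local Recap starts exactly when Sports Roundup ends (back-to-back, no overlap) — done with Sports Roundup.
Sports Spot starts exactly when Local Recap ends (back-to-back, no overlap) — done with Local Recap.
Feature Recap starts before Sports Spot ends → Sports Spot and Feature Recap overlap.
Feature Brief starts after Sports Spot ends — done with Sports Spot.
Feature Brief starts exactly when Feature Recap ends (back-to-back, no overlap) — done with Feature Recap.
Market Spot starts after Feature Brief ends — done with Feature Brief.
Feature Block starts after Market Spot ends.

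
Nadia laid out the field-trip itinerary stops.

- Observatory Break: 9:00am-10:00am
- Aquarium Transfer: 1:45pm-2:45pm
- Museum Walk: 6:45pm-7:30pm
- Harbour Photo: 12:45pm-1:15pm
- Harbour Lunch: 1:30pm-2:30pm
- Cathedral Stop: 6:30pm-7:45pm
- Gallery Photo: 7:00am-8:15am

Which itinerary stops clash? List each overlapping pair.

Aquarium Transfer & Harbour Lunch, Cathedral Stop & Museum Walk

Sorted by start: Gallery Photo, Observatory Break, Harbour Photo, Harbour Lunch, Aquarium Transfer, Cathedral Stop, Museum Walk.
Observatory Break starts after Gallery Photo ends, so nothing later overlaps Gallery Photo either.
Harbour Photo starts after Observatory Break ends, so nothing later overlaps Observatory Break either.
Harbour Lunch starts after Harbour Photo ends, so nothing later overlaps Harbour Photo either.
Aquarium Transfer starts before Harbour Lunch ends → Harbour Lunch and Aquarium Transfer overlap.
Cathedral Stop starts after Harbour Lunch ends, so nothing later overlaps Harbour Lunch either.
Cathedral Stop starts after Aquarium Transfer ends, so nothing later overlaps Aquarium Transfer either.
Museum Walk starts before Cathedral Stop ends → Cathedral Stop and Museum Walk overlap.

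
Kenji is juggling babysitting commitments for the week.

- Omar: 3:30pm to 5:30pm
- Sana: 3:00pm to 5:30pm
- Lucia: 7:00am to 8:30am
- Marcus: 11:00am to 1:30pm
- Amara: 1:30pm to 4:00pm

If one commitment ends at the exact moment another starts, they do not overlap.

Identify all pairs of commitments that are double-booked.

Amara & Omar, Amara & Sana, Omar & Sana

Sorted by start: Lucia, Marcus, Amara, Sana, Omar.
Marcus starts after Lucia ends; Lucia is clear from here.
Amara starts exactly when Marcus ends (back-to-back, no overlap); Marcus is clear from here.
Sana starts before Amara ends → Amara and Sana overlap.
Omar starts before Amara ends → Amara and Omar overlap.
Omar starts before Sana ends → Sana and Omar overlap.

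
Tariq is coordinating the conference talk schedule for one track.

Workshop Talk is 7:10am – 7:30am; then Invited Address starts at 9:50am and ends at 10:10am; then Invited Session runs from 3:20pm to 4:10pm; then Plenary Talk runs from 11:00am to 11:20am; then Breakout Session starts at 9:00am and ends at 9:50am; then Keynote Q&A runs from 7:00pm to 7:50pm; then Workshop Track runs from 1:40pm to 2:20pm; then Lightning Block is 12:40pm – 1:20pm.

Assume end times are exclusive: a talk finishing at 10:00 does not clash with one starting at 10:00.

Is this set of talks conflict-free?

Yes

Sorted by start: Workshop Talk, Breakout Session, Invited Address, Plenary Talk, Lightning Block, Workshop Track, Invited Session, Keynote Q&A.
Breakout Session starts after Workshop Talk ends; Workshop Talk is clear from here.
Invited Address starts exactly when Breakout Session ends (back-to-back, no overlap); Breakout Session is clear from here.
Plenary Talk starts after Invited Address ends; Invited Address is clear from here.
Lightning Block starts after Plenary Talk ends; Plenary Talk is clear from here.
Workshop Track starts after Lightning Block ends; Lightning Block is clear from here.
Invited Session starts after Workshop Track ends; Workshop Track is clear from here.
Keynote Q&A starts after Invited Session ends.
Every pair is clear; the schedule has no overlaps.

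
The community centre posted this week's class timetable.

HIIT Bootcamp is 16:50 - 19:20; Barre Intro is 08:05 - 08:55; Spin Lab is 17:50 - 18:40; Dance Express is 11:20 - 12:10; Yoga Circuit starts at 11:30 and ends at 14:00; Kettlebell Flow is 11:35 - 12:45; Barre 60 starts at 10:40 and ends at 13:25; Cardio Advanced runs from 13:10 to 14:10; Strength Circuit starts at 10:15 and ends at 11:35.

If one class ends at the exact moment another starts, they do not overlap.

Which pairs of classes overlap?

Two intervals overlap when each starts before the other ends.
Sorted by start: Barre Intro, Strength Circuit, Barre 60, Dance Express, Yoga Circuit, Kettlebell Flow, Cardio Advanced, HIIT Bootcamp, Spin Lab.
Strength Circuit starts after Barre Intro ends — done with Barre Intro.
Barre 60 starts before Strength Circuit ends → Strength Circuit and Barre 60 overlap.
Dance Express starts before Strength Circuit ends → Strength Circuit and Dance Express overlap.
Yoga Circuit starts before Strength Circuit ends → Strength Circuit and Yoga Circuit overlap.
Kettlebell Flow starts exactly when Strength Circuit ends (back-to-back, no overlap) — done with Strength Circuit.
Dance Express starts before Barre 60 ends → Barre 60 and Dance Express overlap.
Yoga Circuit starts before Barre 60 ends → Barre 60 and Yoga Circuit overlap.
Kettlebell Flow starts before Barre 60 ends → Barre 60 and Kettlebell Flow overlap.
Cardio Advanced starts before Barre 60 ends → Barre 60 and Cardio Advanced overlap.
HIIT Bootcamp starts after Barre 60 ends — done with Barre 60.
Yoga Circuit starts before Dance Express ends → Dance Express and Yoga Circuit overlap.
Kettlebell Flow starts before Dance Express ends → Dance Express and Kettlebell Flow overlap.
Cardio Advanced starts after Dance Express ends — done with Dance Express.
Kettlebell Flow starts before Yoga Circuit ends → Yoga Circuit and Kettlebell Flow overlap.
Cardio Advanced starts before Yoga Circuit ends → Yoga Circuit and Cardio Advanced overlap.
HIIT Bootcamp starts after Yoga Circuit ends — done with Yoga Circuit.
Cardio Advanced starts after Kettlebell Flow ends — done with Kettlebell Flow.
HIIT Bootcamp starts after Cardio Advanced ends — done with Cardio Advanced.
Spin Lab starts before HIIT Bootcamp ends → HIIT Bootcamp and Spin Lab overlap.

Barre 60 & Cardio Advanced, Barre 60 & Dance Express, Barre 60 & Kettlebell Flow, Barre 60 & Strength Circuit, Barre 60 & Yoga Circuit, Cardio Advanced & Yoga Circuit, Dance Express & Kettlebell Flow, Dance Express & Strength Circuit, Dance Express & Yoga Circuit, HIIT Bootcamp & Spin Lab, Kettlebell Flow & Yoga Circuit, Strength Circuit & Yoga Circuit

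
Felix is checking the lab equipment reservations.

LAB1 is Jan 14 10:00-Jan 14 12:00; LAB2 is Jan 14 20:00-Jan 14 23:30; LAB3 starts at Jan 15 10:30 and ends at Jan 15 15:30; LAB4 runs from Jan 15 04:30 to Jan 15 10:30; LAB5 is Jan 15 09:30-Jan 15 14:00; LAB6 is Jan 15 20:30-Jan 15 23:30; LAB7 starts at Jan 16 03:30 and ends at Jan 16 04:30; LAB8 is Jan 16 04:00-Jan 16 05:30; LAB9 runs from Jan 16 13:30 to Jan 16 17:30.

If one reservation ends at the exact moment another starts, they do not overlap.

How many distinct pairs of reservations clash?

Check each pair: they overlap iff neither finishes before the other starts.
Sorted by start: LAB1, LAB2, LAB4, LAB5, LAB3, LAB6, LAB7, LAB8, LAB9.
LAB2 starts after LAB1 ends, so nothing later overlaps LAB1 either.
LAB4 starts after LAB2 ends, so nothing later overlaps LAB2 either.
LAB5 starts before LAB4 ends → LAB4 and LAB5 overlap.
LAB3 starts exactly when LAB4 ends (back-to-back, no overlap), so nothing later overlaps LAB4 either.
LAB3 starts before LAB5 ends → LAB5 and LAB3 overlap.
LAB6 starts after LAB5 ends, so nothing later overlaps LAB5 either.
LAB6 starts after LAB3 ends, so nothing later overlaps LAB3 either.
LAB7 starts after LAB6 ends, so nothing later overlaps LAB6 either.
LAB8 starts before LAB7 ends → LAB7 and LAB8 overlap.
LAB9 starts after LAB7 ends.
LAB9 starts after LAB8 ends.
Overlapping pairs: LAB3 & LAB5, LAB4 & LAB5, LAB7 & LAB8 — 3 in total.

3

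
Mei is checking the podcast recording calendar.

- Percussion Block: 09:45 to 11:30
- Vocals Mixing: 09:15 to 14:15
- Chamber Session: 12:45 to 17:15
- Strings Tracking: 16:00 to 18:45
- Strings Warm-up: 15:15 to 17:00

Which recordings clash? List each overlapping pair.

Chamber Session & Strings Tracking, Chamber Session & Strings Warm-up, Chamber Session & Vocals Mixing, Percussion Block & Vocals Mixing, Strings Tracking & Strings Warm-up

Sorted by start: Vocals Mixing, Percussion Block, Chamber Session, Strings Warm-up, Strings Tracking.
Percussion Block starts before Vocals Mixing ends → Vocals Mixing and Percussion Block overlap.
Chamber Session starts before Vocals Mixing ends → Vocals Mixing and Chamber Session overlap.
Strings Warm-up starts after Vocals Mixing ends, so Vocals Mixing has no further overlaps.
Chamber Session starts after Percussion Block ends, so Percussion Block has no further overlaps.
Strings Warm-up starts before Chamber Session ends → Chamber Session and Strings Warm-up overlap.
Strings Tracking starts before Chamber Session ends → Chamber Session and Strings Tracking overlap.
Strings Tracking starts before Strings Warm-up ends → Strings Warm-up and Strings Tracking overlap.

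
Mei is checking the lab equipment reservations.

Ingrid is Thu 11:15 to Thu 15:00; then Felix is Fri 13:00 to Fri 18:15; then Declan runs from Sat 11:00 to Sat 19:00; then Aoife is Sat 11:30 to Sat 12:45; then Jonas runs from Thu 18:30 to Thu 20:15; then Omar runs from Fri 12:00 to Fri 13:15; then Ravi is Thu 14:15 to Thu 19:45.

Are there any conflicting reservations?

Yes

Two intervals overlap when each starts before the other ends.
Sorted by start: Ingrid, Ravi, Jonas, Omar, Felix, Declan, Aoife.
Ravi starts before Ingrid ends → Ingrid and Ravi overlap.
That's a conflict, so the schedule is not conflict-free.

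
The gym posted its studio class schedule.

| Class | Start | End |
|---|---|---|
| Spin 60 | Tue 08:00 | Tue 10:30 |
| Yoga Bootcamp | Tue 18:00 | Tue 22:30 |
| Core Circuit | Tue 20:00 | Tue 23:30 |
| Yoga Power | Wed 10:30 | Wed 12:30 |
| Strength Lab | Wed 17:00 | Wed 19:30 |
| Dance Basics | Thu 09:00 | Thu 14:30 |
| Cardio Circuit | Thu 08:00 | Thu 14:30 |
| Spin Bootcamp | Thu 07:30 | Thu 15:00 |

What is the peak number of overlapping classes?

3

Walk through starts and ends in time order (an end at T is processed before a start at T):
Tue 08:00 start Spin 60 → 1
Tue 10:30 end Spin 60 → 0
Tue 18:00 start Yoga Bootcamp → 1
Tue 20:00 start Core Circuit → 2
Tue 22:30 end Yoga Bootcamp → 1
Tue 23:30 end Core Circuit → 0
Wed 10:30 start Yoga Power → 1
Wed 12:30 end Yoga Power → 0
Wed 17:00 start Strength Lab → 1
Wed 19:30 end Strength Lab → 0
Thu 07:30 start Spin Bootcamp → 1
Thu 08:00 start Cardio Circuit → 2
Thu 09:00 start Dance Basics → 3
Thu 14:30 end Cardio Circuit → 2
Thu 14:30 end Dance Basics → 1
Thu 15:00 end Spin Bootcamp → 0
Peak is 3, at Thu 09:00 (Cardio Circuit, Dance Basics, Spin Bootcamp).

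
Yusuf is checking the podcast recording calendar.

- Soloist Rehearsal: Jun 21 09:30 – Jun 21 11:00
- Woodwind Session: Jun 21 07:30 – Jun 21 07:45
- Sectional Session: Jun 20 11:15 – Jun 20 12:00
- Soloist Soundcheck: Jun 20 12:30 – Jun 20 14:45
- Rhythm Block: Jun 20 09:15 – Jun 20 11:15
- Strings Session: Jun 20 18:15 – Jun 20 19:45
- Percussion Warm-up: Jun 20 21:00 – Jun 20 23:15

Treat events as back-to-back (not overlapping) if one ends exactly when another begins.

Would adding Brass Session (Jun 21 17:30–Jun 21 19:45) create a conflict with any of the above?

Rhythm Block: ends Jun 20 11:15 at or before Brass Session starts Jun 21 17:30 → clear.
Sectional Session: ends Jun 20 12:00 at or before Brass Session starts Jun 21 17:30 → clear.
Soloist Soundcheck: ends Jun 20 14:45 at or before Brass Session starts Jun 21 17:30 → clear.
Strings Session: ends Jun 20 19:45 at or before Brass Session starts Jun 21 17:30 → clear.
Percussion Warm-up: ends Jun 20 23:15 at or before Brass Session starts Jun 21 17:30 → clear.
Woodwind Session: ends Jun 21 07:45 at or before Brass Session starts Jun 21 17:30 → clear.
Soloist Rehearsal: ends Jun 21 11:00 at or before Brass Session starts Jun 21 17:30 → clear.

No — it doesn't clash with anything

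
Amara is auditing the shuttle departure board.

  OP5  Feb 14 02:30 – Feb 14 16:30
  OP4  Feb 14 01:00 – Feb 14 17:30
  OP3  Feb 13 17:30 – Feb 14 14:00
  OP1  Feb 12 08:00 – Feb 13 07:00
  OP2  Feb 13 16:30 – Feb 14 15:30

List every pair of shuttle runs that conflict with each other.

Sorted by start: OP1, OP2, OP3, OP4, OP5.
OP2 starts after OP1 ends — done with OP1.
OP3 starts before OP2 ends → OP2 and OP3 overlap.
OP4 starts before OP2 ends → OP2 and OP4 overlap.
OP5 starts before OP2 ends → OP2 and OP5 overlap.
OP4 starts before OP3 ends → OP3 and OP4 overlap.
OP5 starts before OP3 ends → OP3 and OP5 overlap.
OP5 starts before OP4 ends → OP4 and OP5 overlap.

OP2 & OP3, OP2 & OP4, OP2 & OP5, OP3 & OP4, OP3 & OP5, OP4 & OP5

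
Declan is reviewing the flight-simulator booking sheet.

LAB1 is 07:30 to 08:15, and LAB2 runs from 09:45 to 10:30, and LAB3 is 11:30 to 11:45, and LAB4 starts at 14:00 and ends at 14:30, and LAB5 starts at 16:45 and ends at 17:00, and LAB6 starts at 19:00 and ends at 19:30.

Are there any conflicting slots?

No

Sorted by start: LAB1, LAB2, LAB3, LAB4, LAB5, LAB6.
LAB2 starts after LAB1 ends; LAB1 is clear from here.
LAB3 starts after LAB2 ends; LAB2 is clear from here.
LAB4 starts after LAB3 ends; LAB3 is clear from here.
LAB5 starts after LAB4 ends; LAB4 is clear from here.
LAB6 starts after LAB5 ends.
Every pair is clear; the schedule has no overlaps.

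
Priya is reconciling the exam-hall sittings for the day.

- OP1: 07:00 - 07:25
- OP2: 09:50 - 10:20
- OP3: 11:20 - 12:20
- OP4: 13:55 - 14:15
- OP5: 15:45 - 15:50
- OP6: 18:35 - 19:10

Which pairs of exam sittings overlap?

Check each pair: they overlap iff neither finishes before the other starts.
Sorted by start: OP1, OP2, OP3, OP4, OP5, OP6.
OP2 starts after OP1 ends, so nothing later overlaps OP1 either.
OP3 starts after OP2 ends, so nothing later overlaps OP2 either.
OP4 starts after OP3 ends, so nothing later overlaps OP3 either.
OP5 starts after OP4 ends, so nothing later overlaps OP4 either.
OP6 starts after OP5 ends.

no overlapping pairs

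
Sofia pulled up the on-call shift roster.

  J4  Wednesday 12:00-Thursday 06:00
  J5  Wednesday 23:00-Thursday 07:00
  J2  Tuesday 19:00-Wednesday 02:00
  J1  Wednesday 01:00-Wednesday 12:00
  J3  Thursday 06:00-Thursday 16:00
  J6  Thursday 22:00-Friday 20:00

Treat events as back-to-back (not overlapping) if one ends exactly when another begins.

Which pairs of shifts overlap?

Check each pair: they overlap iff neither finishes before the other starts.
Sorted by start: J2, J1, J4, J5, J3, J6.
J1 starts before J2 ends → J2 and J1 overlap.
J4 starts after J2 ends, so J2 has no further overlaps.
J4 starts exactly when J1 ends (back-to-back, no overlap), so J1 has no further overlaps.
J5 starts before J4 ends → J4 and J5 overlap.
J3 starts exactly when J4 ends (back-to-back, no overlap), so J4 has no further overlaps.
J3 starts before J5 ends → J5 and J3 overlap.
J6 starts after J5 ends.
J6 starts after J3 ends.

J1 & J2, J3 & J5, J4 & J5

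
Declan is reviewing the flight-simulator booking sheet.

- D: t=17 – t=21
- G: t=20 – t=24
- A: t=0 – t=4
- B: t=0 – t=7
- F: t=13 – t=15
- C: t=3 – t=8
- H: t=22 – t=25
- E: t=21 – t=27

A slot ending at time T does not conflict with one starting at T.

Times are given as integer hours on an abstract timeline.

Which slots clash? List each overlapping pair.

A & B, A & C, B & C, D & G, E & G, E & H, G & H

Sorted by start: A, B, C, F, D, G, E, H.
B starts before A ends → A and B overlap.
C starts before A ends → A and C overlap.
F starts after A ends; A is clear from here.
C starts before B ends → B and C overlap.
F starts after B ends; B is clear from here.
F starts after C ends; C is clear from here.
D starts after F ends; F is clear from here.
G starts before D ends → D and G overlap.
E starts exactly when D ends (back-to-back, no overlap); D is clear from here.
E starts before G ends → G and E overlap.
H starts before G ends → G and H overlap.
H starts before E ends → E and H overlap.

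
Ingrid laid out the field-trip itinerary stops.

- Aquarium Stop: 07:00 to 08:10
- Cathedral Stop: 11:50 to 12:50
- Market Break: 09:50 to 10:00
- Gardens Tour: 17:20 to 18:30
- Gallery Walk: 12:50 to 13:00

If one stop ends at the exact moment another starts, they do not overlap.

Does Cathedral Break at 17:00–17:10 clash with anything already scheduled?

No — it doesn't clash with anything

Aquarium Stop: ends 08:10 at or before Cathedral Break starts 17:00 → clear.
Market Break: ends 10:00 at or before Cathedral Break starts 17:00 → clear.
Cathedral Stop: ends 12:50 at or before Cathedral Break starts 17:00 → clear.
Gallery Walk: ends 13:00 at or before Cathedral Break starts 17:00 → clear.
Gardens Tour: starts 17:20 at or after Cathedral Break ends 17:10 → clear.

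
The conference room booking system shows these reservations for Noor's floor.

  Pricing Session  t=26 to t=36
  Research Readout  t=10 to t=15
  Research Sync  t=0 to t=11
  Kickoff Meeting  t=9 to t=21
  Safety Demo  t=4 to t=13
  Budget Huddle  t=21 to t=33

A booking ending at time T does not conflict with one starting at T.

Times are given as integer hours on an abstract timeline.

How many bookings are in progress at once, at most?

Sweep the timeline, counting +1 at each start and −1 at each end (ends before starts at a tie):
t=0 start Research Sync → 1
t=4 start Safety Demo → 2
t=9 start Kickoff Meeting → 3
t=10 start Research Readout → 4
t=11 end Research Sync → 3
t=13 end Safety Demo → 2
t=15 end Research Readout → 1
t=21 end Kickoff Meeting → 0
t=21 start Budget Huddle → 1
t=26 start Pricing Session → 2
t=33 end Budget Huddle → 1
t=36 end Pricing Session → 0
Peak is 4, at t=10 (Kickoff Meeting, Research Readout, Research Sync, Safety Demo).

4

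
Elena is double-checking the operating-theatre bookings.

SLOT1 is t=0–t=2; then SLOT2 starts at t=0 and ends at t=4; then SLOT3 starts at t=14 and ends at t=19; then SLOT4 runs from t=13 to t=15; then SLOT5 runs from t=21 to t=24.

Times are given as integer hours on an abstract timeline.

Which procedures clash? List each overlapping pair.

SLOT1 & SLOT2, SLOT3 & SLOT4

Sorted by start: SLOT1, SLOT2, SLOT4, SLOT3, SLOT5.
SLOT2 starts before SLOT1 ends → SLOT1 and SLOT2 overlap.
SLOT4 starts after SLOT1 ends, so nothing later overlaps SLOT1 either.
SLOT4 starts after SLOT2 ends, so nothing later overlaps SLOT2 either.
SLOT3 starts before SLOT4 ends → SLOT4 and SLOT3 overlap.
SLOT5 starts after SLOT4 ends.
SLOT5 starts after SLOT3 ends.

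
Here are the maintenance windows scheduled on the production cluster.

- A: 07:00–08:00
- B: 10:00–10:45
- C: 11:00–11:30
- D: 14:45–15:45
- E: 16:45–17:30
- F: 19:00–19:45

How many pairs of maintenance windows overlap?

Sorted by start: A, B, C, D, E, F.
B starts after A ends — done with A.
C starts after B ends — done with B.
D starts after C ends — done with C.
E starts after D ends — done with D.
F starts after E ends.
No pair overlaps.

0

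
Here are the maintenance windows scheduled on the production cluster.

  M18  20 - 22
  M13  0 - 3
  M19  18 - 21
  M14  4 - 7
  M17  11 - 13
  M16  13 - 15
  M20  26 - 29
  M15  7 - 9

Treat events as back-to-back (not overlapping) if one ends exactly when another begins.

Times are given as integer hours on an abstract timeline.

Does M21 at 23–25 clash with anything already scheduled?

M13: ends 3 at or before M21 starts 23 → clear.
M14: ends 7 at or before M21 starts 23 → clear.
M15: ends 9 at or before M21 starts 23 → clear.
M17: ends 13 at or before M21 starts 23 → clear.
M16: ends 15 at or before M21 starts 23 → clear.
M19: ends 21 at or before M21 starts 23 → clear.
M18: ends 22 at or before M21 starts 23 → clear.
M20: starts 26 at or after M21 ends 25 → clear.

No — it doesn't clash with anything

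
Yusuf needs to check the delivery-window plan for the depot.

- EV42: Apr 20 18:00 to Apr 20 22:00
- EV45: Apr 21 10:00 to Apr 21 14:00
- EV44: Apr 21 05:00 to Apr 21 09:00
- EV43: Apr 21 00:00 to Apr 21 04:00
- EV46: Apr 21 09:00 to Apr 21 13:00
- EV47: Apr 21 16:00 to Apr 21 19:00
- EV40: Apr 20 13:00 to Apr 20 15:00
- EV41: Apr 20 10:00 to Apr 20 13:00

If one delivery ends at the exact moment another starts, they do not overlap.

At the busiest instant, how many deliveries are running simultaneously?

Sort all start/end points and keep a running count:
Apr 20 10:00 start EV41 → 1
Apr 20 13:00 end EV41 → 0
Apr 20 13:00 start EV40 → 1
Apr 20 15:00 end EV40 → 0
Apr 20 18:00 start EV42 → 1
Apr 20 22:00 end EV42 → 0
Apr 21 00:00 start EV43 → 1
Apr 21 04:00 end EV43 → 0
Apr 21 05:00 start EV44 → 1
Apr 21 09:00 end EV44 → 0
Apr 21 09:00 start EV46 → 1
Apr 21 10:00 start EV45 → 2
Apr 21 13:00 end EV46 → 1
Apr 21 14:00 end EV45 → 0
Apr 21 16:00 start EV47 → 1
Apr 21 19:00 end EV47 → 0
Peak is 2, at Apr 21 10:00 (EV45, EV46).

2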